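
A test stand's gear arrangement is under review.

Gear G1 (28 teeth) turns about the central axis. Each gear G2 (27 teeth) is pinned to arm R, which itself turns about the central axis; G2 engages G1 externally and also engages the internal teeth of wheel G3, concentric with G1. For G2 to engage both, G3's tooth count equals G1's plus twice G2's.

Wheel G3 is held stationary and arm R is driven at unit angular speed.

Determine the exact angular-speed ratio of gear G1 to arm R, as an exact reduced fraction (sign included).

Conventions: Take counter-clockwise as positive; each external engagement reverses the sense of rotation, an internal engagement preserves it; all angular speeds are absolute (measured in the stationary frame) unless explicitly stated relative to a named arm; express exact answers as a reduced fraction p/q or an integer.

55/14

planetary set (28T centre, 27T on arm, 82T internal) — Willis relation
ring teeth: 28 + 2·27 = 82
28(ω_sun−ω_arm) = −82(ω_ring−ω_arm),  ω_ring = 0, ω_arm = 1
ω_sun = 1 − (82/28)(0−1) = 55/14
ω_out/ω_in = 55/14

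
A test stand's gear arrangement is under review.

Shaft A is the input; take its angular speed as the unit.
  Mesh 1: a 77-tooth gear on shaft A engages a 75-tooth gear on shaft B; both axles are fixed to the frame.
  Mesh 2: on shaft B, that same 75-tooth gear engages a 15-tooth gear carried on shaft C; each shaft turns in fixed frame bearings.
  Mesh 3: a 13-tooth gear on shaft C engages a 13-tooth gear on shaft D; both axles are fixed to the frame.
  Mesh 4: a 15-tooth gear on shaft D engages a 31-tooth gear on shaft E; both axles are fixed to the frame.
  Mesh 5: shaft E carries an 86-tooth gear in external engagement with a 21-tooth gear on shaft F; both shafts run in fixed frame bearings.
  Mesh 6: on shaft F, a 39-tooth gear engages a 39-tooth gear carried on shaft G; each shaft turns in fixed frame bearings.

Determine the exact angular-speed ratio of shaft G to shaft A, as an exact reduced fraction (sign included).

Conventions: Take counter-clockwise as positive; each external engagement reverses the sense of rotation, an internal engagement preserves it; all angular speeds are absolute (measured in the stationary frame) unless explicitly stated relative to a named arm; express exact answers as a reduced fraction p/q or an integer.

946/93

class = fixed-axis compound train [6 meshes; 6 ratios multiply, 6 sense flips]
mesh 1 [77T→75T]: running ratio 77/75, sense −
mesh 2 [75T→15T]: running ratio 77/15, sense +
mesh 3 [13T→13T]: running ratio 77/15, sense −
mesh 4 [15T→31T]: running ratio 77/31, sense +
mesh 5 [86T→21T]: running ratio 946/93, sense −
mesh 6 [39T→39T]: running ratio 946/93, sense +
ω_out/ω_in = 946/93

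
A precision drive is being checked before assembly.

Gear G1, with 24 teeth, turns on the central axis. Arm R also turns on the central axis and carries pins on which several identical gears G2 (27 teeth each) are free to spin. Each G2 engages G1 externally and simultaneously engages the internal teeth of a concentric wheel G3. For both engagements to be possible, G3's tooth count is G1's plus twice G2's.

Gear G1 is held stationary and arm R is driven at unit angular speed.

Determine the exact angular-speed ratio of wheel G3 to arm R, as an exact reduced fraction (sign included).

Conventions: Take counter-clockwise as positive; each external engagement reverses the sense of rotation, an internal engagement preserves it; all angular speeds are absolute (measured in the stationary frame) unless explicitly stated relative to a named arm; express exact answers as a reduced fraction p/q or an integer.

17/13

planetary set (24T centre, 27T on arm, 78T internal) — Willis relation
ring teeth: 24 + 2·27 = 78
24(ω_sun−ω_arm) = −78(ω_ring−ω_arm),  ω_sun = 0, ω_arm = 1
ω_ring = 1 − (24/78)(0−1) = 17/13
ω_out/ω_in = 17/13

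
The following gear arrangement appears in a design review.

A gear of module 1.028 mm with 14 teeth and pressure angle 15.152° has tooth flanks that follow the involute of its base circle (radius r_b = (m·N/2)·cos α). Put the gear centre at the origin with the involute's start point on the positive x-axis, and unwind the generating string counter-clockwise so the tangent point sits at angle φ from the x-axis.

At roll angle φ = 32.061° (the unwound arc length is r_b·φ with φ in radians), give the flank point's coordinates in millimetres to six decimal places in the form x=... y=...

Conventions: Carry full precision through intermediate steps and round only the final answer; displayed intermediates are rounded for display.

x=7.949617 y=0.393103

class = single-mesh tooth geometry [base-circle involute, m = 1.028, 14T]
pitch radius r_p = m·N/2 = 1.028·14/2 = 7.196000
base radius r_b = r_p·cos α = 7.196000·cos 15.152° = 6.945837
roll angle φ = 32.061° = 0.55957001 rad
x = r_b·(cos φ + φ·sin φ) = 7.949617
y = r_b·(sin φ − φ·cos φ) = 0.393103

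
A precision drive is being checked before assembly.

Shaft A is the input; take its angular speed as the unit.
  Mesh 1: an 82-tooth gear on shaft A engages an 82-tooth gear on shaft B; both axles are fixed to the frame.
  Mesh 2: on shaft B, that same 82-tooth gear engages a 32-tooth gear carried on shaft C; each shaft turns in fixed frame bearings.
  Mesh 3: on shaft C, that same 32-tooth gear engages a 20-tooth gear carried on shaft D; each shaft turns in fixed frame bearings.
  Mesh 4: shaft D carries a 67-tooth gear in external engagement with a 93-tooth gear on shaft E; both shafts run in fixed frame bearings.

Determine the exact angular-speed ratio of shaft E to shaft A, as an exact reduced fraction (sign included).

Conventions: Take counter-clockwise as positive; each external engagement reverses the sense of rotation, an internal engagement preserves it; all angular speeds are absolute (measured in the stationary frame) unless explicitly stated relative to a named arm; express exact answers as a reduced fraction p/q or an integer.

2747/930

class = fixed-axis compound train [4 meshes; 4 ratios multiply, 4 sense flips]
mesh 1 [82T→82T]: running ratio 1, sense −
mesh 2 [82T→32T]: running ratio 41/16, sense +
mesh 3 [32T→20T]: running ratio 41/10, sense −
mesh 4 [67T→93T]: running ratio 2747/930, sense +
ω_out/ω_in = 2747/930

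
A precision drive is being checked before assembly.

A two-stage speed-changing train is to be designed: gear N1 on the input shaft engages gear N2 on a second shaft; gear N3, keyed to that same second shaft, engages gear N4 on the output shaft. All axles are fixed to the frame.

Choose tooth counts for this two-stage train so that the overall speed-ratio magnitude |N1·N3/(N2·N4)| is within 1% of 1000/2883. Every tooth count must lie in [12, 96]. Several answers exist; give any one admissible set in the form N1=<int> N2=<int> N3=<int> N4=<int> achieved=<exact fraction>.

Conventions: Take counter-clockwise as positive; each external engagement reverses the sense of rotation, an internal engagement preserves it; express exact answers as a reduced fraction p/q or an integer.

design class (target 1000/2883): fixed-axis compound train
target = 1000/2883 in lowest terms: an exact hit needs N1·N3 = k·1000 and N2·N4 = k·2883 for one integer k, every count in [12, 96]; additionally prefer no 1:1 stage (N1 ≠ N2, N3 ≠ N4)
k = 1: N1·N3 = 1000 = 20·50, N2·N4 = 2883 = 31·93
achieved = 20·50/(31·93) = 1000/2883; |achieved − target| = 0 ≤ 10/2883 ✓

N1=20 N2=31 N3=50 N4=93 achieved=1000/2883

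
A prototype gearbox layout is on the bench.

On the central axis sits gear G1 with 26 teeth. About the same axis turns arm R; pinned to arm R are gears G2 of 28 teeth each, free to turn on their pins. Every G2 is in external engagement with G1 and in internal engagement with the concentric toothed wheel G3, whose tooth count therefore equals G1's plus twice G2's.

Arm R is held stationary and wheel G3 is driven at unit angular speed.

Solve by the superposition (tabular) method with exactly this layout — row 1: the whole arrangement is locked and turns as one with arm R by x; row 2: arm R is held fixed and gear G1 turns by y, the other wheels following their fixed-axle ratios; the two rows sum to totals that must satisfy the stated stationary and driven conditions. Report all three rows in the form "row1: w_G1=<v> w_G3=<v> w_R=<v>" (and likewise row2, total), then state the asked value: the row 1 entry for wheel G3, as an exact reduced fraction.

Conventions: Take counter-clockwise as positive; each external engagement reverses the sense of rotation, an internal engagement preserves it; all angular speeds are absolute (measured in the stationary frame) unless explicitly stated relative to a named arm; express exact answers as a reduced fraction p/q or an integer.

recognized (axles ride arm R): planetary set, 26/28/82 teeth
superposition row 1 [locked train]: every member turns x
row 2 — arm fixed, fixed-axis ratios: sun y, ring −(26/82)·y, arm 0
boundary: total ω_arm = x = 0 and total ω_ring = x − (26/82)·y = 1  ⇒  y = -41/13, x = 0
row 2 ring = −(26/82)·(-41/13) = 1
totals (row 1 + row 2): sun 0 + (-41/13) = -41/13, ring 0 + 1 = 1, arm 0 + 0 = 0
asked cell (row1, ring) = 0

row1: w_G1=0 w_G3=0 w_R=0
row2: w_G1=-41/13 w_G3=1 w_R=0
total: w_G1=-41/13 w_G3=1 w_R=0
asked value: 0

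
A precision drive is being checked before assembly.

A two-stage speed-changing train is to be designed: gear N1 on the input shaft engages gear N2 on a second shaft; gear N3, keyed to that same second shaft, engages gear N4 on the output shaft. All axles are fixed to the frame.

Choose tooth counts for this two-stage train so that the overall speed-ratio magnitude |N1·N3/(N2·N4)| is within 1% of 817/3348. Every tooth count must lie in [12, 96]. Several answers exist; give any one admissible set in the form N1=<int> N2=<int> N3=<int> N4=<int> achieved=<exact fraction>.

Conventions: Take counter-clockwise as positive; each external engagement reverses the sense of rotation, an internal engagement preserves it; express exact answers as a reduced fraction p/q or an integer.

design class (target 817/3348): fixed-axis compound train
target = 817/3348 in lowest terms: an exact hit needs N1·N3 = k·817 and N2·N4 = k·3348 for one integer k, every count in [12, 96]; additionally prefer no 1:1 stage (N1 ≠ N2, N3 ≠ N4)
k = 1: N1·N3 = 817 = 19·43, N2·N4 = 3348 = 36·93
achieved = 19·43/(36·93) = 817/3348; |achieved − target| = 0 ≤ 817/334800 ✓

N1=19 N2=36 N3=43 N4=93 achieved=817/3348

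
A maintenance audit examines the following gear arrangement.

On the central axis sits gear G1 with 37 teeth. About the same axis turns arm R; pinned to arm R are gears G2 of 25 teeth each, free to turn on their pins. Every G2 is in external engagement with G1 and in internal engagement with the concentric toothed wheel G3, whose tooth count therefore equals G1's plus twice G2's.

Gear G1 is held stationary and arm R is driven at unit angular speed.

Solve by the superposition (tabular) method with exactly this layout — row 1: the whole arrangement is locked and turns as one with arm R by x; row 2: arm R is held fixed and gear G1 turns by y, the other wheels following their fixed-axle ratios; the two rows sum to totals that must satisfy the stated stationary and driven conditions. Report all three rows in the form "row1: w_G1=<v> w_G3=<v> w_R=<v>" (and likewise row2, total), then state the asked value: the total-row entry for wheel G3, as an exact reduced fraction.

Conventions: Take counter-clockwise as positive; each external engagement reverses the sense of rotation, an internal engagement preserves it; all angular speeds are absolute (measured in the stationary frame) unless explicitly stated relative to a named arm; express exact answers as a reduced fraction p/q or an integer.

class = planetary set [G3 = 37+2·25 = 87; Willis about the carrier]
row 1: whole set turns with the arm by x
superposition row 2 [arm held]: sun y, ring −(37/87)·y, arm 0
boundary: total ω_sun = x + y = 0 and total ω_arm = x = 1  ⇒  y = -1, x = 1
row 2 ring = −(37/87)·(-1) = 37/87
totals (row 1 + row 2): sun 1 + (-1) = 0, ring 1 + 37/87 = 124/87, arm 1 + 0 = 1
asked cell (total, ring) = 124/87

row1: w_G1=1 w_G3=1 w_R=1
row2: w_G1=-1 w_G3=37/87 w_R=0
total: w_G1=0 w_G3=124/87 w_R=1
asked value: 124/87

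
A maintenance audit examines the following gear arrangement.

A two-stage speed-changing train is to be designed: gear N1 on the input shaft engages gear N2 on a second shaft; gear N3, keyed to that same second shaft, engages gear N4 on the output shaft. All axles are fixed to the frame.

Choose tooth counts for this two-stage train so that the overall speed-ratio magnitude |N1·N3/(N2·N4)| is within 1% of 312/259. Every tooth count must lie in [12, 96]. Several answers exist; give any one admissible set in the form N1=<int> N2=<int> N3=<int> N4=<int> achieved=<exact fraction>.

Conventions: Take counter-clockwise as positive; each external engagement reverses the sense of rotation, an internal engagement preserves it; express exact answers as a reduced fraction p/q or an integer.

class = fixed-axis compound train [2-stage, 312/259 wanted]
target = 312/259 in lowest terms: an exact hit needs N1·N3 = k·312 and N2·N4 = k·259 for one integer k, every count in [12, 96]; additionally prefer no 1:1 stage (N1 ≠ N2, N3 ≠ N4)
k = 1: no 1:1-free in-range split of k·312 and k·259 into factor pairs; take k = 2
k = 2: N1·N3 = 624 = 12·52, N2·N4 = 518 = 14·37
achieved = 12·52/(14·37) = 312/259; |achieved − target| = 0 ≤ 78/6475 ✓

N1=12 N2=14 N3=52 N4=37 achieved=312/259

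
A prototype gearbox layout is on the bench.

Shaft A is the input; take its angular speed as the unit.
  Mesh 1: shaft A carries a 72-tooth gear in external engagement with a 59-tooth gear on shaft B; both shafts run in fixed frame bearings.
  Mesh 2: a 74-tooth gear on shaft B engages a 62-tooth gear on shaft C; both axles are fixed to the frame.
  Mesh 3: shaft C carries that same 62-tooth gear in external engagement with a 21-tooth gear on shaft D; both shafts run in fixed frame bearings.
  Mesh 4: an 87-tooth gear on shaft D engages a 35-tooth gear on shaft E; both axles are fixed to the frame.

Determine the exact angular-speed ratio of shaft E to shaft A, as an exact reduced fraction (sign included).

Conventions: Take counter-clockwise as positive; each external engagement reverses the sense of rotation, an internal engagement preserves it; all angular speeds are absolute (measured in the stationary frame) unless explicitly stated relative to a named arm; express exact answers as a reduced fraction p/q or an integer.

class = fixed-axis compound train [4 meshes; 4 ratios multiply, 4 sense flips]
mesh 1 [72T→59T]: running ratio 72/59, sense −
mesh 2 [74T→62T]: running ratio 2664/1829, sense +
mesh 3 [62T→21T]: running ratio 1776/413, sense −
mesh 4 [87T→35T]: running ratio 154512/14455, sense +
ω_out/ω_in = 154512/14455

154512/14455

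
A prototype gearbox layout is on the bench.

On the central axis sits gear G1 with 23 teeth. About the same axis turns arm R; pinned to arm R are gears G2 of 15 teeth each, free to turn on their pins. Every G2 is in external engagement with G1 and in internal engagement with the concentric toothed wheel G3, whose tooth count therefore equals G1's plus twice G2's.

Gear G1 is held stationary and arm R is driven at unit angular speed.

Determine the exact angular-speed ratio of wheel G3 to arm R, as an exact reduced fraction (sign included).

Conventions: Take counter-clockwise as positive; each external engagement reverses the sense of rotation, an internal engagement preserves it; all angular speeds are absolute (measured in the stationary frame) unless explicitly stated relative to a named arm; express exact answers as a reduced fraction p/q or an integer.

planetary set (23T centre, 15T on arm, 53T internal) — Willis relation
ring teeth: 23 + 2·15 = 53
23(ω_sun−ω_arm) = −53(ω_ring−ω_arm),  ω_sun = 0, ω_arm = 1
ω_ring = 1 − (23/53)(0−1) = 76/53
ω_out/ω_in = 76/53

76/53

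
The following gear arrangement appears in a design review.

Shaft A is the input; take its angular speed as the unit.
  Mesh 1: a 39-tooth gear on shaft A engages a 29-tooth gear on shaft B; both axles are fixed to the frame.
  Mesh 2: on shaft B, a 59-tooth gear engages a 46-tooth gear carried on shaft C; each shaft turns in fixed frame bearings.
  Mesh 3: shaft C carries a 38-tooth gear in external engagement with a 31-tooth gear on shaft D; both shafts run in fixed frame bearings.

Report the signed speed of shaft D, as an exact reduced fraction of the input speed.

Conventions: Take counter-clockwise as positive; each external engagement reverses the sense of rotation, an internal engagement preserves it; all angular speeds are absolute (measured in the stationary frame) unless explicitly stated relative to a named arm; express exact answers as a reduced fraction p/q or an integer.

-43719/20677

3-mesh fixed-axis compound train (all bearings frame-fixed)
mesh 1 [39T→29T]: |ω|/ω_in = 1×39/29 = 39/29, sense flips to −
mesh 2 [59T→46T]: |ω|/ω_in = (39/29)×59/46 = 2301/1334, sense flips to +
mesh 3 [38T→31T]: |ω|/ω_in = (2301/1334)×38/31 = 43719/20677, sense flips to −
signed output speed (× input speed) = -43719/20677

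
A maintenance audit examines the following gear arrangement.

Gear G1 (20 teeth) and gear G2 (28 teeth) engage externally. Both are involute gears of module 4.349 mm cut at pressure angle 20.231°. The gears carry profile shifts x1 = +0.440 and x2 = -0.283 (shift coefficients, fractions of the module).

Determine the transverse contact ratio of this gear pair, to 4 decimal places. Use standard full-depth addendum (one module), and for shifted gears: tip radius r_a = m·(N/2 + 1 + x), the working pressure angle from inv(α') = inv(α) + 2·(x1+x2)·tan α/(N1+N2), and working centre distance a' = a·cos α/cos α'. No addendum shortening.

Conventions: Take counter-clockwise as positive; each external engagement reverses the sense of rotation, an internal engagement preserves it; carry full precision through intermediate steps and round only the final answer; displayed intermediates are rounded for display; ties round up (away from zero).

topology: single-mesh involute geometry — m = 4.349, 20T/28T pair
base radii: r_b1 = 40.806931, r_b2 = 57.129703
tip radii: r_a1 = 49.752560, r_a2 = 64.004233
inv(α') = inv(20.231°) + 2·(+0.440-0.283)·tan α/(20+28) = 0.01785610  ⇒  α' = 21.19675°
a' = a·cos α / cos α' = 104.3760·cos 20.231°/cos 21.19675° = 105.043417
action lengths: √(r_a1²−r_b1²) = 28.462460, √(r_a2²−r_b2²) = 28.857216
base pitch p_b = π·m·cos α = 12.819875
CR = (28.462460 + 28.857216 − 105.043417·sin 21.19675°)/12.819875 = 1.508513
contact ratio ≈ 1.5085

1.5085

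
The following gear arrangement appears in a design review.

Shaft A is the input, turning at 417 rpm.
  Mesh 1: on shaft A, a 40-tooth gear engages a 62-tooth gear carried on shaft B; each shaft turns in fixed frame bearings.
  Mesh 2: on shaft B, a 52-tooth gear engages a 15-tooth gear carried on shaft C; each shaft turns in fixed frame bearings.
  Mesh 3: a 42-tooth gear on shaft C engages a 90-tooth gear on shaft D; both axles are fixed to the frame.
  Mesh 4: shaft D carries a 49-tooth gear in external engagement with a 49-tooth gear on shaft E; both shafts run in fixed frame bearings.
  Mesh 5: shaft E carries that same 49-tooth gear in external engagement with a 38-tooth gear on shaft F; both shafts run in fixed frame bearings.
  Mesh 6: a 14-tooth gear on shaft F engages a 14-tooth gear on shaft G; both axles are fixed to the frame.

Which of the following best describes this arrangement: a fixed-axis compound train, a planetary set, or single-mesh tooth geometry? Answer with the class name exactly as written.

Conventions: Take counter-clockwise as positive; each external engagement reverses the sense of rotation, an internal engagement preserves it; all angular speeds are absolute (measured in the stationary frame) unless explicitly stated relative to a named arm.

6-mesh fixed-axis compound train (all bearings frame-fixed)
classification: fixed-axis compound train

fixed-axis compound train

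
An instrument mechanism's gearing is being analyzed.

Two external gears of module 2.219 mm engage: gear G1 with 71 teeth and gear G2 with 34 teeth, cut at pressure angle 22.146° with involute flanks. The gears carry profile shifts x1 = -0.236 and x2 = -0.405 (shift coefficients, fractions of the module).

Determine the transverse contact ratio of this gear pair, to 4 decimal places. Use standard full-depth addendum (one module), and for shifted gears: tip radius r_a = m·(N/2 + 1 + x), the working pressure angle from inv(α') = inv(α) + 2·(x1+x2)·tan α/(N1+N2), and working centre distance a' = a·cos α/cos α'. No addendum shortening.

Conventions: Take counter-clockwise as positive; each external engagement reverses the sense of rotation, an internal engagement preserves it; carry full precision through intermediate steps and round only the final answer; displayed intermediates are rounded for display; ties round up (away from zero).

topology: single-mesh involute geometry — m = 2.219, 71T/34T pair
base radii: r_b1 = 72.963012, r_b2 = 34.940034
tip radii: r_a1 = 80.469816, r_a2 = 39.043305
inv(α') = inv(22.146°) + 2·(-0.236-0.405)·tan α/(71+34) = 0.01550361  ⇒  α' = 20.25560°
a' = a·cos α / cos α' = 116.4975·cos 22.146°/cos 20.25560° = 115.015919
action lengths: √(r_a1²−r_b1²) = 33.938034, √(r_a2²−r_b2²) = 17.423366
base pitch p_b = π·m·cos α = 6.456903
CR = (33.938034 + 17.423366 − 115.015919·sin 20.25560°)/6.456903 = 1.787526
contact ratio ≈ 1.7875

1.7875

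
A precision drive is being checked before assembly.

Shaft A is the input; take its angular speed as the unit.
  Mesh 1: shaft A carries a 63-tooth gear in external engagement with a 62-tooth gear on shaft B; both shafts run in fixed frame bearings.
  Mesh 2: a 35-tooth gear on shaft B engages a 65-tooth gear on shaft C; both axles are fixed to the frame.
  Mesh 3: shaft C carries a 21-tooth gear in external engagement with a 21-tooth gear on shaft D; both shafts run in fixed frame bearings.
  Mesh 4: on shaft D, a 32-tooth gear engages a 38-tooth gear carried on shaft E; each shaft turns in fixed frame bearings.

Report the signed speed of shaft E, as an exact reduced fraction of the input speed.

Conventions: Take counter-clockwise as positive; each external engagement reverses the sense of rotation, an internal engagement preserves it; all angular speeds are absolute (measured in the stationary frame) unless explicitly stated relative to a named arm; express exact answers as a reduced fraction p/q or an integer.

4-mesh fixed-axis compound train (all bearings frame-fixed)
mesh 1 [63T→62T]: |ω|/ω_in = 1×63/62 = 63/62, sense flips to −
mesh 2 [35T→65T]: |ω|/ω_in = (63/62)×35/65 = 441/806, sense flips to +
mesh 3 [21T→21T]: |ω|/ω_in = (441/806)×21/21 = 441/806, sense flips to −
mesh 4 [32T→38T]: |ω|/ω_in = (441/806)×32/38 = 3528/7657, sense flips to +
signed output speed (× input speed) = 3528/7657

3528/7657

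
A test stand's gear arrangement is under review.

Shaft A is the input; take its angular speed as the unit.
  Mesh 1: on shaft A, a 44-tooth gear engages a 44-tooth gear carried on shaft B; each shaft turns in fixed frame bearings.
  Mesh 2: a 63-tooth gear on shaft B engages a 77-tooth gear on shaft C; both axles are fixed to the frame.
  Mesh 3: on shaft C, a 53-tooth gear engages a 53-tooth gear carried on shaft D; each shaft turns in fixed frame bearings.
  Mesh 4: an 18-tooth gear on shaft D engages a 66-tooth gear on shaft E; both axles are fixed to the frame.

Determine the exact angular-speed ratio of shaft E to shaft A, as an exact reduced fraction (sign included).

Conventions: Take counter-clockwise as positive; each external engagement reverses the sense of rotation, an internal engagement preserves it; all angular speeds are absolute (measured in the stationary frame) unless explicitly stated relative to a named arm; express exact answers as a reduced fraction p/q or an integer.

class = fixed-axis compound train [4 meshes; 4 ratios multiply, 4 sense flips]
mesh 1 [44T→44T]: running ratio 1, sense −
mesh 2 [63T→77T]: running ratio 9/11, sense +
mesh 3 [53T→53T]: running ratio 9/11, sense −
mesh 4 [18T→66T]: running ratio 27/121, sense +
ω_out/ω_in = 27/121

27/121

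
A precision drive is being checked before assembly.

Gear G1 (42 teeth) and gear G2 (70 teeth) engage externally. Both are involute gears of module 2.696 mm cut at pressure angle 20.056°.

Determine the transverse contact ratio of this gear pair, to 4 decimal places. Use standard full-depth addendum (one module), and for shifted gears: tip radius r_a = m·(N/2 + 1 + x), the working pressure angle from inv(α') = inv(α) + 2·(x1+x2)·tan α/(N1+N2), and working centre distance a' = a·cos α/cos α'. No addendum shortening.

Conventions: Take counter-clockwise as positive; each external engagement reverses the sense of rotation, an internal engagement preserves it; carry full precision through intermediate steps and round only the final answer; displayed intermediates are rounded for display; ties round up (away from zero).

1.7622

recognized (one external pair, fixed centres): single-mesh tooth geometry, m = 2.696, N1 = 42, N2 = 70
base radii: r_b1 = 53.182686, r_b2 = 88.637810
tip radii: r_a1 = 59.312000, r_a2 = 97.056000
no profile shift: α' = α, a' = a
action lengths: √(r_a1²−r_b1²) = 26.258622, √(r_a2²−r_b2²) = 39.537397
base pitch p_b = π·m·cos α = 7.956111
CR = (26.258622 + 39.537397 − 150.976000·sin 20.05600°)/7.956111 = 1.762236
contact ratio ≈ 1.7622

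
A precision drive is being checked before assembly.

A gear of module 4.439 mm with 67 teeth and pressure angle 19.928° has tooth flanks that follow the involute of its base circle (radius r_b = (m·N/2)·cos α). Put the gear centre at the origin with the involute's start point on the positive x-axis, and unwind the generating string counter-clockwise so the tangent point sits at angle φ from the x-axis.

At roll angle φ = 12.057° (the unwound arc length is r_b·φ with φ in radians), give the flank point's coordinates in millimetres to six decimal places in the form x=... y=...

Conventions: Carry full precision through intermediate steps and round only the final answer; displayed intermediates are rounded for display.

x=142.863423 y=0.432333

single-mesh involute tooth geometry (67T wheel at module 4.439)
pitch radius r_p = m·N/2 = 4.439·67/2 = 148.706500
base radius r_b = r_p·cos α = 148.706500·cos 19.928° = 139.802204
roll angle φ = 12.057° = 0.21043435 rad
x = r_b·(cos φ + φ·sin φ) = 142.863423
y = r_b·(sin φ − φ·cos φ) = 0.432333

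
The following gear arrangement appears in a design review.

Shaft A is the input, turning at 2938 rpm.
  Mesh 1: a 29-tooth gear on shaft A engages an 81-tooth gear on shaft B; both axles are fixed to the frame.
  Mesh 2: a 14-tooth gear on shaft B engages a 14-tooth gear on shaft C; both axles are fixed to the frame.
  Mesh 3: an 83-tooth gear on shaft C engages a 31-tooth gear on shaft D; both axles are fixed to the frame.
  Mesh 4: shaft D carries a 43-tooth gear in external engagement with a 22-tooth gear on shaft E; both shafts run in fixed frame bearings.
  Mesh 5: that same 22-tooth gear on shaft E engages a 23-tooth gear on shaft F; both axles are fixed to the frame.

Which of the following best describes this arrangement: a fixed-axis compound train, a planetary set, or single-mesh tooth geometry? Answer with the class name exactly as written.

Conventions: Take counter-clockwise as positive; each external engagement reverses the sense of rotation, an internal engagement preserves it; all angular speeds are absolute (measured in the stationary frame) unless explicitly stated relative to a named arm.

topology: fixed-axis compound train — 5 meshes, A→F
classification: fixed-axis compound train

fixed-axis compound train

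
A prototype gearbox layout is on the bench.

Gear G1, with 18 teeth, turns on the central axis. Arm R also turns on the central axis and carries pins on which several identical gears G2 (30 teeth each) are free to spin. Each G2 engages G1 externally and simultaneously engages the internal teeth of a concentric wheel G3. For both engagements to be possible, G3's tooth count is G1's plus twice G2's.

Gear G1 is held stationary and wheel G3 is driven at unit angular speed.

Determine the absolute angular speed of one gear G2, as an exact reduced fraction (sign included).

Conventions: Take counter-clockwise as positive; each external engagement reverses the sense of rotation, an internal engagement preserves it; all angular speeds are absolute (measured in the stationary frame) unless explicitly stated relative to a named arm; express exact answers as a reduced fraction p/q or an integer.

class = planetary set [G3 = 18+2·30 = 78; Willis about the carrier]
ring teeth: 18 + 2·30 = 78
18(ω_sun−ω_arm) = −78(ω_ring−ω_arm),  ω_sun = 0, ω_ring = 1
18(0−ω_arm) = −78(1−ω_arm)  ⇒  96·ω_arm = 78  ⇒  ω_arm = 13/16
sun–planet mesh: 18·(0−13/16) = −30·(ω_p−ω_arm)  ⇒  ω_p−ω_arm = 39/80
ω_p = 13/16 + 39/80 = 13/10
exact speed ratio = 13/10

13/10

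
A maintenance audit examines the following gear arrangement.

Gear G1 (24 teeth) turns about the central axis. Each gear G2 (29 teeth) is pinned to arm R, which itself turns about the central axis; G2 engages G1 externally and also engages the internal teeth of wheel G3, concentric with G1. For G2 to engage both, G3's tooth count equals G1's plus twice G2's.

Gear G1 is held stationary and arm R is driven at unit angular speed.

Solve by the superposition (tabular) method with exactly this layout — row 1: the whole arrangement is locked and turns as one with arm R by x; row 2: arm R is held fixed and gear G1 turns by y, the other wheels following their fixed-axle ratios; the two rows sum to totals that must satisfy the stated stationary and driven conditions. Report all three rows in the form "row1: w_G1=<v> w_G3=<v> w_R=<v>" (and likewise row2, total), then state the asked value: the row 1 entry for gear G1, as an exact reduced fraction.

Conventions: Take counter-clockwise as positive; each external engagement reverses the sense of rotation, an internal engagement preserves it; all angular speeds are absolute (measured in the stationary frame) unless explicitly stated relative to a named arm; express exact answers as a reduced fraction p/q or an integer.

class = planetary set [G3 = 24+2·29 = 82; Willis about the carrier]
row 1 — lock + rotate with arm: ω_sun = ω_ring = ω_arm = x
superposition row 2 [arm held]: sun y, ring −(24/82)·y, arm 0
boundary: total ω_sun = x + y = 0 and total ω_arm = x = 1  ⇒  y = -1, x = 1
row 2 ring = −(24/82)·(-1) = 12/41
totals (row 1 + row 2): sun 1 + (-1) = 0, ring 1 + 12/41 = 53/41, arm 1 + 0 = 1
asked cell (row1, sun) = 1

row1: w_G1=1 w_G3=1 w_R=1
row2: w_G1=-1 w_G3=12/41 w_R=0
total: w_G1=0 w_G3=53/41 w_R=1
asked value: 1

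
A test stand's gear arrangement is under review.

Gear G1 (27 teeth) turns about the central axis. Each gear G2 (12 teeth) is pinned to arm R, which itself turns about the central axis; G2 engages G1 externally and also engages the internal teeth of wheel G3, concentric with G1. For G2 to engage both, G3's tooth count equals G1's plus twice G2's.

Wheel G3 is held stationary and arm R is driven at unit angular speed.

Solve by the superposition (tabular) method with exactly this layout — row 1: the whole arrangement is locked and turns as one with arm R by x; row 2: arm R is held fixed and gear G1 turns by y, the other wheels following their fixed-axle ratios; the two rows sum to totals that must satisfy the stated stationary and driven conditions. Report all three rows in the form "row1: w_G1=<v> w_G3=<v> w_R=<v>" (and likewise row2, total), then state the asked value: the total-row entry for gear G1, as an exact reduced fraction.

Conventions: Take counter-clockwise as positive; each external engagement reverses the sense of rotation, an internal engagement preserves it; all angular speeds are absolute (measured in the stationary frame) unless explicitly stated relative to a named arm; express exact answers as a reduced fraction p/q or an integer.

row1: w_G1=1 w_G3=1 w_R=1
row2: w_G1=17/9 w_G3=-1 w_R=0
total: w_G1=26/9 w_G3=0 w_R=1
asked value: 26/9

recognized (axles ride arm R): planetary set, 27/12/51 teeth
row 1 (train locked, turned with arm): all members turn x
superposition row 2 [arm held]: sun y, ring −(27/51)·y, arm 0
boundary: total ω_ring = x − (27/51)·y = 0 and total ω_arm = x = 1  ⇒  y = 17/9, x = 1
row 2 ring = −(27/51)·17/9 = -1
totals (row 1 + row 2): sun 1 + 17/9 = 26/9, ring 1 + (-1) = 0, arm 1 + 0 = 1
asked cell (total, sun) = 26/9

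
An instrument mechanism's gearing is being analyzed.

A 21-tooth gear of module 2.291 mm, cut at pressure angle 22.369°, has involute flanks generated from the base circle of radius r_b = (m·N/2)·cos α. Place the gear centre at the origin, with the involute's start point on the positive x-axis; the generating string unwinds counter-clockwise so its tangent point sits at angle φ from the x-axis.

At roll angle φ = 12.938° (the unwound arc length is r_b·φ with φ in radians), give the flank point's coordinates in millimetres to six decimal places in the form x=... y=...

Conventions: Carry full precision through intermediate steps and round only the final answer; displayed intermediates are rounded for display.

recognized (one wheel, involute flank): single-mesh tooth geometry, m = 2.291, N = 21
pitch radius r_p = m·N/2 = 2.291·21/2 = 24.055500
base radius r_b = r_p·cos α = 24.055500·cos 22.369° = 22.245374
roll angle φ = 12.938° = 0.22581070 rad
x = r_b·(cos φ + φ·sin φ) = 22.805315
y = r_b·(sin φ − φ·cos φ) = 0.084945

x=22.805315 y=0.084945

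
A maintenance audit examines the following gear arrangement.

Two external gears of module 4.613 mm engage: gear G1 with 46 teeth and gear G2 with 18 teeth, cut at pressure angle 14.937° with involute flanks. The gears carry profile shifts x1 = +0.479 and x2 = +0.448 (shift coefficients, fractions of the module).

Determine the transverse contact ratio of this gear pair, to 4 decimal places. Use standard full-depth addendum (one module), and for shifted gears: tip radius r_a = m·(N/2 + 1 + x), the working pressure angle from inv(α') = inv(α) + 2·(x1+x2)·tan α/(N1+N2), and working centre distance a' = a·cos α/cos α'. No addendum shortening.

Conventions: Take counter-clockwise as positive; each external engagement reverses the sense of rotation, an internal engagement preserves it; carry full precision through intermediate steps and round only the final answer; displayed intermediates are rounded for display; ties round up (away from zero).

recognized (one external pair, fixed centres): single-mesh tooth geometry, m = 4.613, N1 = 46, N2 = 18
base radii: r_b1 = 102.513897, r_b2 = 40.114133
tip radii: r_a1 = 112.921627, r_a2 = 48.196624
inv(α') = inv(14.937°) + 2·(+0.479+0.448)·tan α/(46+18) = 0.01379923  ⇒  α' = 19.50907°
a' = a·cos α / cos α' = 147.6160·cos 14.937°/cos 19.50907° = 151.315245
action lengths: √(r_a1²−r_b1²) = 47.351820, √(r_a2²−r_b2²) = 26.716490
base pitch p_b = π·m·cos α = 14.002474
CR = (47.351820 + 26.716490 − 151.315245·sin 19.50907°)/14.002474 = 1.680822
contact ratio ≈ 1.6808

1.6808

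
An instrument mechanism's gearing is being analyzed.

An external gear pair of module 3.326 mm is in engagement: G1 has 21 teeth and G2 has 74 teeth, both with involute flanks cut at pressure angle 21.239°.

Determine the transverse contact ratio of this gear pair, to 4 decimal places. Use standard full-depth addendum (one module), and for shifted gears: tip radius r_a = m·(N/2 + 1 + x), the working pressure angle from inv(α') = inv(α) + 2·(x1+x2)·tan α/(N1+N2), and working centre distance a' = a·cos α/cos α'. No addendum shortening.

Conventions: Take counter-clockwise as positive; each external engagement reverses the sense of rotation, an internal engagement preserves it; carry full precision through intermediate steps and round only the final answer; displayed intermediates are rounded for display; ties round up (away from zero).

1.6357

single-mesh involute tooth geometry (21T engaging 74T at module 3.326)
base radii: r_b1 = 32.550940, r_b2 = 114.703313
tip radii: r_a1 = 38.249000, r_a2 = 126.388000
no profile shift: α' = α, a' = a
action lengths: √(r_a1²−r_b1²) = 20.085375, √(r_a2²−r_b2²) = 53.076138
base pitch p_b = π·m·cos α = 9.739219
CR = (20.085375 + 53.076138 − 157.985000·sin 21.23900°)/9.739219 = 1.635656
contact ratio ≈ 1.6357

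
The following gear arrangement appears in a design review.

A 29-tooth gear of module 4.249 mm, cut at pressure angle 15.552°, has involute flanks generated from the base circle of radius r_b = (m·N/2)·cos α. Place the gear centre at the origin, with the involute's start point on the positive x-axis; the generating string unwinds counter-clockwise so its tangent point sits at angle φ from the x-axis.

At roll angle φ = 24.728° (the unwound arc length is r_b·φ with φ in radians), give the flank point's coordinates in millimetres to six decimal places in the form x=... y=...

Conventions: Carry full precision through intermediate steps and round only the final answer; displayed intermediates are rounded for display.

x=64.627903 y=1.561070

single-mesh involute tooth geometry (29T wheel at module 4.249)
pitch radius r_p = m·N/2 = 4.249·29/2 = 61.610500
base radius r_b = r_p·cos α = 61.610500·cos 15.552° = 59.354787
roll angle φ = 24.728° = 0.43158502 rad
x = r_b·(cos φ + φ·sin φ) = 64.627903
y = r_b·(sin φ − φ·cos φ) = 1.561070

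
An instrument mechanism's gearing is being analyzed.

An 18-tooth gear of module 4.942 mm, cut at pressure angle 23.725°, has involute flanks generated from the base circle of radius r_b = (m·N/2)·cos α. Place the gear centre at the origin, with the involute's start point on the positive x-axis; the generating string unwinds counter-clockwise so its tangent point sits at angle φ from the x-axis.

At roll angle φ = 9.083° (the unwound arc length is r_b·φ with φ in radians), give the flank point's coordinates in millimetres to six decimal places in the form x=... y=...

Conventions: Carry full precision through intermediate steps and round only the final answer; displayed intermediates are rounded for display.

topology: single-mesh involute geometry — m = 4.942, N = 18
pitch radius r_p = m·N/2 = 4.942·18/2 = 44.478000
base radius r_b = r_p·cos α = 44.478000·cos 23.725° = 40.719036
roll angle φ = 9.083° = 0.15852826 rad
x = r_b·(cos φ + φ·sin φ) = 41.227485
y = r_b·(sin φ − φ·cos φ) = 0.053939

x=41.227485 y=0.053939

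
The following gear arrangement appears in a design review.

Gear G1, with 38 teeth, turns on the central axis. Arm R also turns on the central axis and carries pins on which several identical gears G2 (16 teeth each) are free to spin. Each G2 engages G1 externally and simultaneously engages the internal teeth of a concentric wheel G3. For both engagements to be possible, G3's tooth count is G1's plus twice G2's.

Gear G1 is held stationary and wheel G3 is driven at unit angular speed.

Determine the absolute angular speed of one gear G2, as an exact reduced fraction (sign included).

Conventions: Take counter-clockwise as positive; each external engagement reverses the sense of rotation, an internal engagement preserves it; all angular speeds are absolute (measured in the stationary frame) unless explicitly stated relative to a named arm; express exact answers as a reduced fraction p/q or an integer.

35/16

planetary set (38T centre, 16T on arm, 70T internal) — Willis relation
ring teeth: 38 + 2·16 = 70
38(ω_sun−ω_arm) = −70(ω_ring−ω_arm),  ω_sun = 0, ω_ring = 1
38(0−ω_arm) = −70(1−ω_arm)  ⇒  108·ω_arm = 70  ⇒  ω_arm = 35/54
sun–planet mesh: 38·(0−35/54) = −16·(ω_p−ω_arm)  ⇒  ω_p−ω_arm = 665/432
ω_p = 35/54 + 665/432 = 35/16
exact speed ratio = 35/16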